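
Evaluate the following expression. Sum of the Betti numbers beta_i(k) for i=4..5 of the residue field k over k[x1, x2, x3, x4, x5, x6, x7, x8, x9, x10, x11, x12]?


Koszul resolution: beta_i(k)=C(n,i), n=12
C(12,4)=495, C(12,5)=792
Sum=1287


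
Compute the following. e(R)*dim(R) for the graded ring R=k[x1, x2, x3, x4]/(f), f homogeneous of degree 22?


e(R)=deg(f)=22, dim(R)=4-1=3
e*dim=22*3=66


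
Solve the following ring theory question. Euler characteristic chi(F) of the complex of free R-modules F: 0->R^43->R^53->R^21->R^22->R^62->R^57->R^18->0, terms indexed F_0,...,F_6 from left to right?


chi = sum (-1)^i * rank:
(-1)^0*43=43
(-1)^1*53=-53
(-1)^2*21=21
(-1)^3*22=-22
(-1)^4*62=62
(-1)^5*57=-57
(-1)^6*18=18
chi=12


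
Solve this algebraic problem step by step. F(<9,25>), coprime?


gcd(9,25)=1 => F=ab-a-b=9*25-9-25=225-34=191


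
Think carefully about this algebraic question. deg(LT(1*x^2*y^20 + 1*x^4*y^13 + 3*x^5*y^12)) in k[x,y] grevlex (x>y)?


LT: 1*x^2*y^20
deg_x=2, deg_y=20
Total=2+20=22


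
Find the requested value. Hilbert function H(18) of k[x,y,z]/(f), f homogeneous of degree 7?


C(20,2)-C(13,2)=190-78=112


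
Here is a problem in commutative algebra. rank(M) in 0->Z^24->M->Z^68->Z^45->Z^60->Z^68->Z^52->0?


Alt sum=0:
(-1)^0*24 + (-1)^1*? + (-1)^2*68 + (-1)^3*45 + (-1)^4*60 + (-1)^5*68 + (-1)^6*52=0
rank(M)=91


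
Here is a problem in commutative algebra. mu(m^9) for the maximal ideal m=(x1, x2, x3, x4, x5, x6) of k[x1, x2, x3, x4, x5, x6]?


Graded Nakayama: mu(m^d) = dim_k (m^d/m^(d+1)) = #degree-9 monomials in 6 vars
C(n+d-1,d)=C(14,9)=2002


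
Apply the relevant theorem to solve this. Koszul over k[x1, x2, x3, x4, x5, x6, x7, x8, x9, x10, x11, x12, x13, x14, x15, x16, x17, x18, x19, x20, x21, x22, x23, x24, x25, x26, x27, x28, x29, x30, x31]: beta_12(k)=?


C(n,i)=C(31,12)=141120525


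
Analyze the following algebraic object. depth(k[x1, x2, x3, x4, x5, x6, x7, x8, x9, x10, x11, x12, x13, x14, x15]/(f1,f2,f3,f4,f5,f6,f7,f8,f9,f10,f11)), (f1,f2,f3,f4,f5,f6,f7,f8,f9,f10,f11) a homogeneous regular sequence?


depth(R)=15
depth(R/I)=15-11=4


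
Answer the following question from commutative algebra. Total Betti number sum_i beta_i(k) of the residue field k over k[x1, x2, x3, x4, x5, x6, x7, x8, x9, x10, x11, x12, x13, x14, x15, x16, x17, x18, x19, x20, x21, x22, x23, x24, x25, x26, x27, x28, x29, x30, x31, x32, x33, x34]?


Koszul resolution: beta_i(k)=C(n,i), n=34
sum_i C(34,i) = 2^34 = 17179869184


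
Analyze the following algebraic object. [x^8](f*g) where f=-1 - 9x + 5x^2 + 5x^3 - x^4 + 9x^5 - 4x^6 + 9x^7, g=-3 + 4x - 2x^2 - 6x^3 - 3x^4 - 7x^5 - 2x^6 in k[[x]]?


[x^8] = sum a_i*b_j, i+j=8
  5*-2=-10
  5*-7=-35
  -1*-3=3
  9*-6=-54
  -4*-2=8
  9*4=36
Sum=-52


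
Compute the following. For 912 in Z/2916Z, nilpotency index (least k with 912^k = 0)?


912^k mod 2916:
k=1: 912
k=2: 684
k=3: 2700
k=4: 1296
k=5: 972
k=6: 0
First zero at k = 6


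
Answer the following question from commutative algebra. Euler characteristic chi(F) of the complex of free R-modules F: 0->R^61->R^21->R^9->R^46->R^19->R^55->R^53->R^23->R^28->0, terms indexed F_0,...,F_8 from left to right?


chi = sum (-1)^i * rank:
(-1)^0*61=61
(-1)^1*21=-21
(-1)^2*9=9
(-1)^3*46=-46
(-1)^4*19=19
(-1)^5*55=-55
(-1)^6*53=53
(-1)^7*23=-23
(-1)^8*28=28
chi=25


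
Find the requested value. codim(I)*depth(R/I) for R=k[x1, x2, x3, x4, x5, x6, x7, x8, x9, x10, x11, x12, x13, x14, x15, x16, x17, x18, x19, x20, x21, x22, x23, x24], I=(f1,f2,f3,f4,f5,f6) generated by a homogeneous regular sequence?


codim=6, depth=dim(R/I)=24-6=18
Product=6*18=108


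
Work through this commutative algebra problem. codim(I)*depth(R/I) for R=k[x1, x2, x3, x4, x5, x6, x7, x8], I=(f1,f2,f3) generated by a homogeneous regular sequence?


codim=3, depth=dim(R/I)=8-3=5
Product=3*5=15


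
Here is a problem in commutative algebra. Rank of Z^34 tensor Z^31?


rank(M(x)N) = rank(M)*rank(N)
34*31 = 1054


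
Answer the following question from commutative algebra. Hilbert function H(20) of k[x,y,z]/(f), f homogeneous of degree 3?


C(22,2)-C(19,2)=231-171=60


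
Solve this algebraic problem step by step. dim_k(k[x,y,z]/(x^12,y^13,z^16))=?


Basis: x^iy^jz^k, i<12,j<13,k<16
12*13*16=2496


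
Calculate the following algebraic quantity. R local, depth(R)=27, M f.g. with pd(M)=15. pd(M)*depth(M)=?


pd+depth=27
depth=27-15=12
pd*depth=15*12=180


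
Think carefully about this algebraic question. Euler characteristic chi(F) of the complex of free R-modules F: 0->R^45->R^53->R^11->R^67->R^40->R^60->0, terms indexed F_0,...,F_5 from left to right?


chi = sum (-1)^i * rank:
(-1)^0*45=45
(-1)^1*53=-53
(-1)^2*11=11
(-1)^3*67=-67
(-1)^4*40=40
(-1)^5*60=-60
chi=-84


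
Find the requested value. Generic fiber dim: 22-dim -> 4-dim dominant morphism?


dim(fiber)=dim(X)-dim(Y)=22-4=18


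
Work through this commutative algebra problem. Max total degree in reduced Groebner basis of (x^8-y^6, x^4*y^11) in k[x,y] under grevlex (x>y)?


LT(f1)=x^8, LT(f2)=x^4y^11, lcm=x^8y^11
S(f1,f2) = y^11*f1 - x^4*f2 = -y^17
Reduced GB = {f1, f2, y^17}; degrees 8, 15, 17
Max = 17


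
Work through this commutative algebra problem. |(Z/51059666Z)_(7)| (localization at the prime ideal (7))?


7-primary part: 51059666=7^7*62
Size=7^7=823543


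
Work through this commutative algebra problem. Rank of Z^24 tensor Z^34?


rank(M(x)N) = rank(M)*rank(N)
24*34 = 816


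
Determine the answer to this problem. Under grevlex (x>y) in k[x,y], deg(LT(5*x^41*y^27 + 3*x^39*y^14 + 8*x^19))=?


LT: 5*x^41*y^27
deg_x=41, deg_y=27
Total=41+27=68


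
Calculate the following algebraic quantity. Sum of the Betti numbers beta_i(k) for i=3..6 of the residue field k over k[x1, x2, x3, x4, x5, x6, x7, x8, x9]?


Koszul resolution: beta_i(k)=C(n,i), n=9
C(9,3)=84, C(9,4)=126, C(9,5)=126, C(9,6)=84
Sum=420


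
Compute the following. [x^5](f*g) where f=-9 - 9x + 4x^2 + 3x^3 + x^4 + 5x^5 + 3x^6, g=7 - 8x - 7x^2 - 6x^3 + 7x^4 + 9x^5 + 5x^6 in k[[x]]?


[x^5] = sum a_i*b_j, i+j=5
  -9*9=-81
  -9*7=-63
  4*-6=-24
  3*-7=-21
  1*-8=-8
  5*7=35
Sum=-162


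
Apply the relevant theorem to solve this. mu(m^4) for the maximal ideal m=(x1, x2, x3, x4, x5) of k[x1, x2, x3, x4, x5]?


Graded Nakayama: mu(m^d) = dim_k (m^d/m^(d+1)) = #degree-4 monomials in 5 vars
C(n+d-1,d)=C(8,4)=70


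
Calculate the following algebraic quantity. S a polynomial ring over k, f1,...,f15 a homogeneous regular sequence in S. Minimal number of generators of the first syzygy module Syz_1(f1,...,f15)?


Regular sequence => Koszul complex is the minimal free resolution.
Syz_1 minimally generated by Koszul relations f_i*e_j - f_j*e_i (i<j): mu(Syz_1) = beta_2 = C(m,2) = m(m-1)/2
m=15
15*14/2 = 105


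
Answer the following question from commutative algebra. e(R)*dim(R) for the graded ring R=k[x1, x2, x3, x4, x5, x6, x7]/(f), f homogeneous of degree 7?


e(R)=deg(f)=7, dim(R)=7-1=6
e*dim=7*6=42


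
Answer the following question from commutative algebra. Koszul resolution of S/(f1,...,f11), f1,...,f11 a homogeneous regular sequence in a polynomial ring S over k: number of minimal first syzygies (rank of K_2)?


Regular sequence => Koszul complex is the minimal free resolution.
Syz_1 minimally generated by Koszul relations f_i*e_j - f_j*e_i (i<j): mu(Syz_1) = beta_2 = C(m,2) = m(m-1)/2
m=11
11*10/2 = 55


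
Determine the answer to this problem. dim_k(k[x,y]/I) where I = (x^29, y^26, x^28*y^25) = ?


k[x,y]/I, I = (x^29, y^26, x^28*y^25)
Rect: 29x26=754. Corner: (29-28)x(26-25)=1.
dim = 754-1 = 753


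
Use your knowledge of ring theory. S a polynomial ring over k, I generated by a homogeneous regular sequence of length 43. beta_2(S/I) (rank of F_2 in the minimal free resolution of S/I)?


Regular sequence => Koszul complex is the minimal free resolution.
Syz_1 minimally generated by Koszul relations f_i*e_j - f_j*e_i (i<j): mu(Syz_1) = beta_2 = C(m,2) = m(m-1)/2
m=43
43*42/2 = 903


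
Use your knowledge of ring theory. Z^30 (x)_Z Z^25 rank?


rank(M(x)N) = rank(M)*rank(N)
30*25 = 750


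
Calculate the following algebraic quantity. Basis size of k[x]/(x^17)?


Basis: 1,x,...,x^16
dim=17


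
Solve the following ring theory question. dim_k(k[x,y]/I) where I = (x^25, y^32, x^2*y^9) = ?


k[x,y]/I, I = (x^25, y^32, x^2*y^9)
Rect: 25x32=800. Corner: (25-2)x(32-9)=529.
dim = 800-529 = 271


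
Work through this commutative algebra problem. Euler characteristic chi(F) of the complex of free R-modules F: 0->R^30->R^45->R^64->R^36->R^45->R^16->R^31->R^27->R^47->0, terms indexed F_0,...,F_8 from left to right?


chi = sum (-1)^i * rank:
(-1)^0*30=30
(-1)^1*45=-45
(-1)^2*64=64
(-1)^3*36=-36
(-1)^4*45=45
(-1)^5*16=-16
(-1)^6*31=31
(-1)^7*27=-27
(-1)^8*47=47
chi=93


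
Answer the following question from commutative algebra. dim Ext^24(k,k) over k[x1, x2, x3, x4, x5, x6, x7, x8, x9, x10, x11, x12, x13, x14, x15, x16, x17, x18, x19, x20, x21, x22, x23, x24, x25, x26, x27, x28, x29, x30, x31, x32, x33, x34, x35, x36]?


C(n,i)=C(36,24)=1251677700


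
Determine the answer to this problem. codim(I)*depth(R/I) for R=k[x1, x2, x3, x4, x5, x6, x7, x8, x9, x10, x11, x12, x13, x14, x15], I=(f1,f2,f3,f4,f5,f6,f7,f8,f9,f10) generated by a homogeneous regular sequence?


codim=10, depth=dim(R/I)=15-10=5
Product=10*5=50


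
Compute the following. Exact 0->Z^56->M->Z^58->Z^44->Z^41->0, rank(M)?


Alt sum=0:
(-1)^0*56 + (-1)^1*? + (-1)^2*58 + (-1)^3*44 + (-1)^4*41=0
rank(M)=111


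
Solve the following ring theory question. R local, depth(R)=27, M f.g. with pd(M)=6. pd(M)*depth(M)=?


pd+depth=27
depth=27-6=21
pd*depth=6*21=126


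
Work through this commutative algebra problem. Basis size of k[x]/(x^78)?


Basis: 1,x,...,x^77
dim=78


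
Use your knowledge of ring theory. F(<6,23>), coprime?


gcd(6,23)=1 => F=ab-a-b=6*23-6-23=138-29=109


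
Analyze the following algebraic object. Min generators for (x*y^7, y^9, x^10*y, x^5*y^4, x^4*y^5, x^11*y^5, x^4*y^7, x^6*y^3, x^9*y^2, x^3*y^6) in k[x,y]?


Remove redundant (divisible by others).
x^11*y^5 redundant.
x^4*y^7 redundant.
Min: x^10*y, x^9*y^2, x^6*y^3, x^5*y^4, x^4*y^5, x^3*y^6, x*y^7, y^9
Count=8


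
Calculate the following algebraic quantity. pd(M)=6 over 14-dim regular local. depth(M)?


pd+depth=depth(R)=14
depth=14-6=8


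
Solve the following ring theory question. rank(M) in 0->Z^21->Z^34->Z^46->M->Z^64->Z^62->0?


Alt sum=0:
(-1)^0*21 + (-1)^1*34 + (-1)^2*46 + (-1)^3*? + (-1)^4*64 + (-1)^5*62=0
rank(M)=35


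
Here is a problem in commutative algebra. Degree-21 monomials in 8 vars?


C(d+n-1,n-1)=C(28,7)=1184040


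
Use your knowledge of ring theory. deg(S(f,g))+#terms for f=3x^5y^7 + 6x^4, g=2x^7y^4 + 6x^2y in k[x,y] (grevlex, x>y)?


LT(f)=3x^5y^7, LT(g)=2x^7y^4
lcm(LM)=x^7y^7
S(f,g) (scaled by 6 to clear denominators) = 2x^2*f - 3y^3*g = 12x^6 - 18x^2y^4
2 terms, deg 6.
6+2=8


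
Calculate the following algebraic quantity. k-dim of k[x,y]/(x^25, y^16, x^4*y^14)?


k[x,y]/I, I = (x^25, y^16, x^4*y^14)
Rect: 25x16=400. Corner: (25-4)x(16-14)=42.
dim = 400-42 = 358


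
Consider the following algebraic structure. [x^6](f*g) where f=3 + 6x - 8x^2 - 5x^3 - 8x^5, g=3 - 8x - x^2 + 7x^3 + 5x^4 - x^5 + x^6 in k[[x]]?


[x^6] = sum a_i*b_j, i+j=6
  3*1=3
  6*-1=-6
  -8*5=-40
  -5*7=-35
  -8*-8=64
Sum=-14


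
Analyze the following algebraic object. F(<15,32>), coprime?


gcd(15,32)=1 => F=ab-a-b=15*32-15-32=480-47=433


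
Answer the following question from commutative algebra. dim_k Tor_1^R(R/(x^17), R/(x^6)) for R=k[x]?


Tor_1(R/I,R/J)=(I cap J)/IJ=(x^17)/(x^23)
dim=23-17=min(17,6)=6


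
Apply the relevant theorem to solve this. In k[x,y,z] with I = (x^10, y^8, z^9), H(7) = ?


Need i<10, j<8, k<9 with i+j+k=7.
For each i, j ranges over max(0,7-i-8)..min(7,7-i):
  i=0: j in [0,7] -> 8
  i=1: j in [0,6] -> 7
  i=2: j in [0,5] -> 6
  i=3: j in [0,4] -> 5
  i=4: j in [0,3] -> 4
  i=5: j in [0,2] -> 3
  i=6: j in [0,1] -> 2
  i=7: j in [0,0] -> 1
H(7) = 8+7+6+5+4+3+2+1 = 36


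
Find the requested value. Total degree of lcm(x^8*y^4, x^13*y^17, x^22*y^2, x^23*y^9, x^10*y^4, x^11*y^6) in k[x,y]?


lcm = componentwise max:
x: max(8,13,22,23,10,11)=23
y: max(4,17,2,9,4,6)=17
Total=23+17=40


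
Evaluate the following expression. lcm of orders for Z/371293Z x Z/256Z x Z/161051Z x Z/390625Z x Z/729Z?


Exponent = lcm of the cyclic orders; pairwise coprime => product.
13^5*2^8*11^5*5^8*3^6=371293*256*161051*390625*729=4359209241944700000000


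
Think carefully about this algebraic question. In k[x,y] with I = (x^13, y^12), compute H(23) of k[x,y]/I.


k[x,y], I = (x^13, y^12), d = 23
Need i < 13 and d-i < 12.
Range: 12 <= i <= 12.
H(23) = 1


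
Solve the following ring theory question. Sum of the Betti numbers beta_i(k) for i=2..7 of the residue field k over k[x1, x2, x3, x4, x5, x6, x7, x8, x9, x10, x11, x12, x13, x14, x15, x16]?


Koszul resolution: beta_i(k)=C(n,i), n=16
C(16,2)=120, C(16,3)=560, C(16,4)=1820, C(16,5)=4368, C(16,6)=8008, C(16,7)=11440
Sum=26316


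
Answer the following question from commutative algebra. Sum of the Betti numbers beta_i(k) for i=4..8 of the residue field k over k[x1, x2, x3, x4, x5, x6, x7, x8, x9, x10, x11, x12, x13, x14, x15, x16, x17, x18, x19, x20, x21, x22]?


Koszul resolution: beta_i(k)=C(n,i), n=22
C(22,4)=7315, C(22,5)=26334, C(22,6)=74613, C(22,7)=170544, C(22,8)=319770
Sum=598576


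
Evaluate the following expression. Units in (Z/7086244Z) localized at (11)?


Local ring = Z/1771561Z.
phi(1771561) = 11^5*(11-1) = 1610510


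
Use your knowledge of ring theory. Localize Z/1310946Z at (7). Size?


7-primary part: 1310946=7^5*78
Size=7^5=16807


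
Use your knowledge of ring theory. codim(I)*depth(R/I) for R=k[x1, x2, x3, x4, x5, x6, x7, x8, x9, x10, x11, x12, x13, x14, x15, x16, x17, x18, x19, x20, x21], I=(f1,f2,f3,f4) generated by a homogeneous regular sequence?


codim=4, depth=dim(R/I)=21-4=17
Product=4*17=68


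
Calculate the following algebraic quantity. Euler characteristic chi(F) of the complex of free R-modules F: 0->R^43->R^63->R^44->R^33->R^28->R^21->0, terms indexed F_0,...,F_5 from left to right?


chi = sum (-1)^i * rank:
(-1)^0*43=43
(-1)^1*63=-63
(-1)^2*44=44
(-1)^3*33=-33
(-1)^4*28=28
(-1)^5*21=-21
chi=-2


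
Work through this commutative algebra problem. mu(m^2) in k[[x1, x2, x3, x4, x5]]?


C(n+d-1,d)=C(6,2)=15


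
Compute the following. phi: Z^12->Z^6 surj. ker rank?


rank(ker) = 12-6 = 6


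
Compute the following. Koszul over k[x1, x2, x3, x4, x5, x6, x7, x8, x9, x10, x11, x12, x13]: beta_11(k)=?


C(n,i)=C(13,11)=78


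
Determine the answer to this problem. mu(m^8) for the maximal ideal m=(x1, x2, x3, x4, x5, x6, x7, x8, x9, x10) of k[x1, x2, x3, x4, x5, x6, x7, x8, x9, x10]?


Graded Nakayama: mu(m^d) = dim_k (m^d/m^(d+1)) = #degree-8 monomials in 10 vars
C(n+d-1,d)=C(17,8)=24310


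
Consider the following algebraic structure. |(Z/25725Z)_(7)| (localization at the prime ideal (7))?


7-primary part: 25725=7^3*75
Size=7^3=343


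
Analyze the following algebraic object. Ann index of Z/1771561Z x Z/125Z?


Exponent = lcm of the cyclic orders; pairwise coprime => product.
11^6*5^3=1771561*125=221445125


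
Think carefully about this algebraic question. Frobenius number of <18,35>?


gcd(18,35)=1 => F=ab-a-b=18*35-18-35=630-53=577


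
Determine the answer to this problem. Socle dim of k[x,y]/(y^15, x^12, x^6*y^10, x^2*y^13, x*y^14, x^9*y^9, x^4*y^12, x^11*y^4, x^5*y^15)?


Socle = ann(m) = span of standard monomials u with x*u, y*u in I (staircase corners).
Redundant generators: x^5*y^15
Minimal generators: x^12, x^11*y^4, x^9*y^9, x^6*y^10, x^4*y^12, x^2*y^13, x*y^14, y^15
Corners: y^14, xy^13, x^3y^12, x^5y^11, x^8y^9, x^10y^8, x^11y^3
Socle dim=7


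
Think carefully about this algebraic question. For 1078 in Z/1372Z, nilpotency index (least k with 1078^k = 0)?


1078^k mod 1372:
k=1: 1078
k=2: 0
First zero at k = 2


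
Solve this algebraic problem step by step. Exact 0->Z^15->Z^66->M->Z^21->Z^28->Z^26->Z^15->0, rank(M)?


Alt sum=0:
(-1)^0*15 + (-1)^1*66 + (-1)^2*? + (-1)^3*21 + (-1)^4*28 + (-1)^5*26 + (-1)^6*15=0
rank(M)=55


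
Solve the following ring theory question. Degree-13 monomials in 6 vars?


C(d+n-1,n-1)=C(18,5)=8568


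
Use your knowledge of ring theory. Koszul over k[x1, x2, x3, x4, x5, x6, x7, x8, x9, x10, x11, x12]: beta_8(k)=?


C(n,i)=C(12,8)=495


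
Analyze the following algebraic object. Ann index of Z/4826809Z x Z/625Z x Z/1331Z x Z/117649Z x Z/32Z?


Exponent = lcm of the cyclic orders; pairwise coprime => product.
13^6*5^4*11^3*7^6*2^5=4826809*625*1331*117649*32=15116679489331420000


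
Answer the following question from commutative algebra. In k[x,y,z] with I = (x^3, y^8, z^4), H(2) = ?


Need i<3, j<8, k<4 with i+j+k=2.
For each i, j ranges over max(0,2-i-3)..min(7,2-i):
  i=0: j in [0,2] -> 3
  i=1: j in [0,1] -> 2
  i=2: j in [0,0] -> 1
H(2) = 3+2+1 = 6


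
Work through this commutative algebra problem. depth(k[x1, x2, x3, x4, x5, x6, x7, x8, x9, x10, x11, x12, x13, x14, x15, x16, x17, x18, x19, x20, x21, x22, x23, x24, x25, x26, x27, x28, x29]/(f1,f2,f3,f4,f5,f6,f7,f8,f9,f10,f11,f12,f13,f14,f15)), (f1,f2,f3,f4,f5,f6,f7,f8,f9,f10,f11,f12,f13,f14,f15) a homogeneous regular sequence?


depth(R)=29
depth(R/I)=29-15=14


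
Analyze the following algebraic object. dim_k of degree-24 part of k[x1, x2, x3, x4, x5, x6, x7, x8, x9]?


C(d+n-1,n-1)=C(32,8)=10518300


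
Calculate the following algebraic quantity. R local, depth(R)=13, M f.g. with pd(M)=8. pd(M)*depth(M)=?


pd+depth=13
depth=13-8=5
pd*depth=8*5=40


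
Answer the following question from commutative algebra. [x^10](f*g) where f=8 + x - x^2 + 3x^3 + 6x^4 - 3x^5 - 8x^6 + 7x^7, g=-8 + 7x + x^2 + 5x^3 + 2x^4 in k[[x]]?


[x^10] = sum a_i*b_j, i+j=10
  -8*2=-16
  7*5=35
Sum=19


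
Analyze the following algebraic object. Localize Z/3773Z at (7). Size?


7-primary part: 3773=7^3*11
Size=7^3=343


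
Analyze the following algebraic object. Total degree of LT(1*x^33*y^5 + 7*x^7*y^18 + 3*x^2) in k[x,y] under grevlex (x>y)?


LT: 1*x^33*y^5
deg_x=33, deg_y=5
Total=33+5=38


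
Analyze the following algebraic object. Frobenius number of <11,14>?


gcd(11,14)=1 => F=ab-a-b=11*14-11-14=154-25=129


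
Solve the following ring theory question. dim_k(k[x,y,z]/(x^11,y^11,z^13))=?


Basis: x^iy^jz^k, i<11,j<11,k<13
11*11*13=1573


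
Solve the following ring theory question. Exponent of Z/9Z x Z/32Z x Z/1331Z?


Exponent = lcm of the cyclic orders; pairwise coprime => product.
3^2*2^5*11^3=9*32*1331=383328


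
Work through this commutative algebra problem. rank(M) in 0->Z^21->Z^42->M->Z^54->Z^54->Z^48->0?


Alt sum=0:
(-1)^0*21 + (-1)^1*42 + (-1)^2*? + (-1)^3*54 + (-1)^4*54 + (-1)^5*48=0
rank(M)=69


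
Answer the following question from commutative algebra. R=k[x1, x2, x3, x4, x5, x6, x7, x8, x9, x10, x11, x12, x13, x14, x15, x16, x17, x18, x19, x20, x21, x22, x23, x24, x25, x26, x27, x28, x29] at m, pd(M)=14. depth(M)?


pd+depth=depth(R)=29
depth=29-14=15


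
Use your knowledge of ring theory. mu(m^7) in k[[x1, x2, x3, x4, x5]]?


C(n+d-1,d)=C(11,7)=330


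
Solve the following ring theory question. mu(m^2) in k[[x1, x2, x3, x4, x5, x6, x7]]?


C(n+d-1,d)=C(8,2)=28


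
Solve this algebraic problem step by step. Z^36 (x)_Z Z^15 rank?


rank(M(x)N) = rank(M)*rank(N)
36*15 = 540


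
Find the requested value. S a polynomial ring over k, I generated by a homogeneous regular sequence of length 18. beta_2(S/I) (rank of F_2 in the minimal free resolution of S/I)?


Regular sequence => Koszul complex is the minimal free resolution.
Syz_1 minimally generated by Koszul relations f_i*e_j - f_j*e_i (i<j): mu(Syz_1) = beta_2 = C(m,2) = m(m-1)/2
m=18
18*17/2 = 153


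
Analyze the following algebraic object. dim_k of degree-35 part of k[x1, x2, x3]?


C(d+n-1,n-1)=C(37,2)=666


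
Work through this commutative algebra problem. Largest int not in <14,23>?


gcd(14,23)=1 => F=ab-a-b=14*23-14-23=322-37=285


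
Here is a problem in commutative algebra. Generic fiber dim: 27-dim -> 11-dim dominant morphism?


dim(fiber)=dim(X)-dim(Y)=27-11=16


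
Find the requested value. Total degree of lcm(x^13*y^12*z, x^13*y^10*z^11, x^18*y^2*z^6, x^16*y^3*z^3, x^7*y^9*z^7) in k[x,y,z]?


lcm = componentwise max:
x: max(13,13,18,16,7)=18
y: max(12,10,2,3,9)=12
z: max(1,11,6,3,7)=11
Total=18+12+11=41


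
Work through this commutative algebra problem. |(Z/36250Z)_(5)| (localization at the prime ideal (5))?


5-primary part: 36250=5^4*58
Size=5^4=625


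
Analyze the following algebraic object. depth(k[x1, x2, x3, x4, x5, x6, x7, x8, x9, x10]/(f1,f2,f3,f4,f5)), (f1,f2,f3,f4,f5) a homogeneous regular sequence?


depth(R)=10
depth(R/I)=10-5=5


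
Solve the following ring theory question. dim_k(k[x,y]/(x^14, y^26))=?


Basis: x^i*y^j, i<14, j<26
14*26=364


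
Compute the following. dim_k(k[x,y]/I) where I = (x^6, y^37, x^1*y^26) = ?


k[x,y]/I, I = (x^6, y^37, x^1*y^26)
Rect: 6x37=222. Corner: (6-1)x(37-26)=55.
dim = 222-55 = 167


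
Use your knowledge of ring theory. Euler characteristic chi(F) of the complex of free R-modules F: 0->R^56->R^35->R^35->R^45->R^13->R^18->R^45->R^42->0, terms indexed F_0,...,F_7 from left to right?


chi = sum (-1)^i * rank:
(-1)^0*56=56
(-1)^1*35=-35
(-1)^2*35=35
(-1)^3*45=-45
(-1)^4*13=13
(-1)^5*18=-18
(-1)^6*45=45
(-1)^7*42=-42
chi=9


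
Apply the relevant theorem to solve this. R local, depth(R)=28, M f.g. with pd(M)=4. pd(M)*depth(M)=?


pd+depth=28
depth=28-4=24
pd*depth=4*24=96


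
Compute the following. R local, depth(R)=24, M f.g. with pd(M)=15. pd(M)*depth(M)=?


pd+depth=24
depth=24-15=9
pd*depth=15*9=135


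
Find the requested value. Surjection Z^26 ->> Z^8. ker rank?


rank(ker) = 26-8 = 18


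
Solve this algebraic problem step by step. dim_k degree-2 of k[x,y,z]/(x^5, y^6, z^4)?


Need i<5, j<6, k<4 with i+j+k=2.
For each i, j ranges over max(0,2-i-3)..min(5,2-i):
  i=0: j in [0,2] -> 3
  i=1: j in [0,1] -> 2
  i=2: j in [0,0] -> 1
H(2) = 3+2+1 = 6


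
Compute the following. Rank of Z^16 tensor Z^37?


rank(M(x)N) = rank(M)*rank(N)
16*37 = 592


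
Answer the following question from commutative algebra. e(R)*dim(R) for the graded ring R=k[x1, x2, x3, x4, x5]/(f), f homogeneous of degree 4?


e(R)=deg(f)=4, dim(R)=5-1=4
e*dim=4*4=16


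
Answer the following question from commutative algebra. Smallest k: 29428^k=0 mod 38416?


29428^k mod 38416:
k=1: 29428
k=2: 33712
k=3: 21952
k=4: 0
First zero at k = 4


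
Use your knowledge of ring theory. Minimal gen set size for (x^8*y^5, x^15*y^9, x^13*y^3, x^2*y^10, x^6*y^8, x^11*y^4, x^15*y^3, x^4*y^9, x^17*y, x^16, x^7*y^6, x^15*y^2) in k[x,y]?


Remove redundant (divisible by others).
x^15*y^3 redundant.
x^15*y^9 redundant.
x^17*y redundant.
Min: x^16, x^15*y^2, x^13*y^3, x^11*y^4, x^8*y^5, x^7*y^6, x^6*y^8, x^4*y^9, x^2*y^10
Count=9


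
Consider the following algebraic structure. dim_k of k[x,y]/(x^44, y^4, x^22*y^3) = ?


k[x,y]/I, I = (x^44, y^4, x^22*y^3)
Rect: 44x4=176. Corner: (44-22)x(4-3)=22.
dim = 176-22 = 154


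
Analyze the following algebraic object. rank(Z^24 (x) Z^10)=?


rank(M(x)N) = rank(M)*rank(N)
24*10 = 240


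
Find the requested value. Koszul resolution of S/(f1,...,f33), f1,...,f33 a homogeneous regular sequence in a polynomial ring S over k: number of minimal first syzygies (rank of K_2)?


Regular sequence => Koszul complex is the minimal free resolution.
Syz_1 minimally generated by Koszul relations f_i*e_j - f_j*e_i (i<j): mu(Syz_1) = beta_2 = C(m,2) = m(m-1)/2
m=33
33*32/2 = 528


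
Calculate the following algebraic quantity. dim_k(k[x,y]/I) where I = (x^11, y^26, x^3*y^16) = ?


k[x,y]/I, I = (x^11, y^26, x^3*y^16)
Rect: 11x26=286. Corner: (11-3)x(26-16)=80.
dim = 286-80 = 206


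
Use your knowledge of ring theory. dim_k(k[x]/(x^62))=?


Basis: 1,x,...,x^61
dim=62


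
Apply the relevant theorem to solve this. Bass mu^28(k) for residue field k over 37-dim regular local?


C(n,i)=C(37,28)=124403620


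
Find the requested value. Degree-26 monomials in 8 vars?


C(d+n-1,n-1)=C(33,7)=4272048


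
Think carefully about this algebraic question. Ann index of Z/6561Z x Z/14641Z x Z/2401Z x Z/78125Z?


Exponent = lcm of the cyclic orders; pairwise coprime => product.
3^8*11^4*7^4*5^7=6561*14641*2401*78125=18018679843828125


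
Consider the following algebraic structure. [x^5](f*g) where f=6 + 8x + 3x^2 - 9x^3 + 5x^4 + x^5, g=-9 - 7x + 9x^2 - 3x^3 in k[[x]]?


[x^5] = sum a_i*b_j, i+j=5
  3*-3=-9
  -9*9=-81
  5*-7=-35
  1*-9=-9
Sum=-134


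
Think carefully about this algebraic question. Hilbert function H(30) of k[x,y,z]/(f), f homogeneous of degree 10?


C(32,2)-C(22,2)=496-231=265


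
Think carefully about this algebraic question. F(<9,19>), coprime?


gcd(9,19)=1 => F=ab-a-b=9*19-9-19=171-28=143


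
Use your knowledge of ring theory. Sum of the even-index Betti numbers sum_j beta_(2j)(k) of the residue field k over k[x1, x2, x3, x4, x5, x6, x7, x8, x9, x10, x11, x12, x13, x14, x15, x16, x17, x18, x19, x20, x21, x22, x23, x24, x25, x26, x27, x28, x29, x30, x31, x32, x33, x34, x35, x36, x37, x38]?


Koszul resolution: beta_i(k)=C(n,i), n=38
sum_even C(38,i) = 2^(n-1) = 2^37 = 137438953472


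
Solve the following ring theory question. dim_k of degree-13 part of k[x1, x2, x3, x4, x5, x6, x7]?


C(d+n-1,n-1)=C(19,6)=27132


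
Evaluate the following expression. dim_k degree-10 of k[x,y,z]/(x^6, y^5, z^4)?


Need i<6, j<5, k<4 with i+j+k=10.
For each i, j ranges over max(0,10-i-3)..min(4,10-i):
  i=0: j in [7,4] -> 0
  i=1: j in [6,4] -> 0
  i=2: j in [5,4] -> 0
  i=3: j in [4,4] -> 1
  i=4: j in [3,4] -> 2
  i=5: j in [2,4] -> 3
H(10) = 0+0+0+1+2+3 = 6


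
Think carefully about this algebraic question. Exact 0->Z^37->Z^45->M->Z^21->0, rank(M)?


Alt sum=0:
(-1)^0*37 + (-1)^1*45 + (-1)^2*? + (-1)^3*21=0
rank(M)=29


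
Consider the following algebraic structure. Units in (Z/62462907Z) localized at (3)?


Local ring = Z/2187Z.
phi(2187) = 3^6*(3-1) = 1458


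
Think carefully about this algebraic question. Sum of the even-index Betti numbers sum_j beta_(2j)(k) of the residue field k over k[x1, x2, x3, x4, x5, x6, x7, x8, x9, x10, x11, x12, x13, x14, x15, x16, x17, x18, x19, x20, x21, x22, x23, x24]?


Koszul resolution: beta_i(k)=C(n,i), n=24
sum_even C(24,i) = 2^(n-1) = 2^23 = 8388608


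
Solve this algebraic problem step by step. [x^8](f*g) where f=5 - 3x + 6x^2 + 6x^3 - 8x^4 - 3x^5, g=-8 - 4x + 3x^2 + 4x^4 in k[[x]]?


[x^8] = sum a_i*b_j, i+j=8
  -8*4=-32
Sum=-32


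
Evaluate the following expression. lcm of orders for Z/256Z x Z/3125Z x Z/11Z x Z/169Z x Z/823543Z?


Exponent = lcm of the cyclic orders; pairwise coprime => product.
2^8*5^5*11^1*13^2*7^7=256*3125*11*169*823543=1224773149600000


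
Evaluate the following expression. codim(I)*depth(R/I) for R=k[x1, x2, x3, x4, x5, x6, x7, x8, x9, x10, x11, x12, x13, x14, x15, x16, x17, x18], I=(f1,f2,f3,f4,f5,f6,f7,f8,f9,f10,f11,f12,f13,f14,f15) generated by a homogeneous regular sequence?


codim=15, depth=dim(R/I)=18-15=3
Product=15*3=45


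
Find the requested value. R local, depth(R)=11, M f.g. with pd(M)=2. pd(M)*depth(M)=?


pd+depth=11
depth=11-2=9
pd*depth=2*9=18


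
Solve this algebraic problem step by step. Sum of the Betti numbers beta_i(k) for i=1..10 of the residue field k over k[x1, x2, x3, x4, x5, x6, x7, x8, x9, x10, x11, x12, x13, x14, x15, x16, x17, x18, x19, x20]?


Koszul resolution: beta_i(k)=C(n,i), n=20
C(20,1)=20, C(20,2)=190, C(20,3)=1140, C(20,4)=4845, C(20,5)=15504, C(20,6)=38760, C(20,7)=77520, C(20,8)=125970, C(20,9)=167960, C(20,10)=184756
Sum=616665


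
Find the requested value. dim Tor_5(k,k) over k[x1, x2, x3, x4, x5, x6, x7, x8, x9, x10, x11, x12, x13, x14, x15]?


Koszul: C(n,i)=C(15,5)=3003


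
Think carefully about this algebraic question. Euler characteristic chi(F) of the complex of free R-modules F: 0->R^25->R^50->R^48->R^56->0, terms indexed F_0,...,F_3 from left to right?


chi = sum (-1)^i * rank:
(-1)^0*25=25
(-1)^1*50=-50
(-1)^2*48=48
(-1)^3*56=-56
chi=-33


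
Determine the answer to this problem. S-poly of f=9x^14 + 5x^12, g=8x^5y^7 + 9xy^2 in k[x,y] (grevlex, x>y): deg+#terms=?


LT(f)=9x^14, LT(g)=8x^5y^7
lcm(LM)=x^14y^7
S(f,g) (scaled by 72 to clear denominators) = 8y^7*f - 9x^9*g = 40x^12y^7 - 81x^10y^2
2 terms, deg 19.
19+2=21


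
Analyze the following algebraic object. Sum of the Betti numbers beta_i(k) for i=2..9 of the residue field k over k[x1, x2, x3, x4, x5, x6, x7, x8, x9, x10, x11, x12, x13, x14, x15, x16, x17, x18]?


Koszul resolution: beta_i(k)=C(n,i), n=18
C(18,2)=153, C(18,3)=816, C(18,4)=3060, C(18,5)=8568, C(18,6)=18564, C(18,7)=31824, C(18,8)=43758, C(18,9)=48620
Sum=155363


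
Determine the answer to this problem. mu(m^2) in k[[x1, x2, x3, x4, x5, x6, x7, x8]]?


C(n+d-1,d)=C(9,2)=36


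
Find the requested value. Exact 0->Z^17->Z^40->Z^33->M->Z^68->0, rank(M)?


Alt sum=0:
(-1)^0*17 + (-1)^1*40 + (-1)^2*33 + (-1)^3*? + (-1)^4*68=0
rank(M)=78


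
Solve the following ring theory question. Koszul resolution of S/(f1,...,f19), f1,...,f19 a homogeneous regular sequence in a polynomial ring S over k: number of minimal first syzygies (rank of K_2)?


Regular sequence => Koszul complex is the minimal free resolution.
Syz_1 minimally generated by Koszul relations f_i*e_j - f_j*e_i (i<j): mu(Syz_1) = beta_2 = C(m,2) = m(m-1)/2
m=19
19*18/2 = 171


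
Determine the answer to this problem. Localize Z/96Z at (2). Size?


2-primary part: 96=2^5*3
Size=2^5=32


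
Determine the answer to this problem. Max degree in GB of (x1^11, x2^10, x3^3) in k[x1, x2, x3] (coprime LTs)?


Pure powers, coprime LTs => already GB.
Degrees: 11, 10, 3
Max=11


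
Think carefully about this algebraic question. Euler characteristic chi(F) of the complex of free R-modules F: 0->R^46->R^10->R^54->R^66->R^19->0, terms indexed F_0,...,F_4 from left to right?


chi = sum (-1)^i * rank:
(-1)^0*46=46
(-1)^1*10=-10
(-1)^2*54=54
(-1)^3*66=-66
(-1)^4*19=19
chi=43


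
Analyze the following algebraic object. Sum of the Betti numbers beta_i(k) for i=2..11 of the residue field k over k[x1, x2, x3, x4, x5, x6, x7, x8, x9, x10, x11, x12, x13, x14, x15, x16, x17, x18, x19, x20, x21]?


Koszul resolution: beta_i(k)=C(n,i), n=21
C(21,2)=210, C(21,3)=1330, C(21,4)=5985, C(21,5)=20349, C(21,6)=54264, C(21,7)=116280, C(21,8)=203490, C(21,9)=293930, C(21,10)=352716, C(21,11)=352716
Sum=1401270


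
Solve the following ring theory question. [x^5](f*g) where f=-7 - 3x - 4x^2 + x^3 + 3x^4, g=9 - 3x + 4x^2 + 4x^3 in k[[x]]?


[x^5] = sum a_i*b_j, i+j=5
  -4*4=-16
  1*4=4
  3*-3=-9
Sum=-21


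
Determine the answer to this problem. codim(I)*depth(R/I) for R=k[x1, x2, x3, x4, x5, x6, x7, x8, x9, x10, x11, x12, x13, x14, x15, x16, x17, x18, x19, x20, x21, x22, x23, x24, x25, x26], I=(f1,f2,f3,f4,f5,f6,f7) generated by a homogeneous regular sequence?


codim=7, depth=dim(R/I)=26-7=19
Product=7*19=133


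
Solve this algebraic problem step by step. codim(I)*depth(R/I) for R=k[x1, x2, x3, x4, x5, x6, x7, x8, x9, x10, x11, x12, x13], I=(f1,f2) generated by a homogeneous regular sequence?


codim=2, depth=dim(R/I)=13-2=11
Product=2*11=22


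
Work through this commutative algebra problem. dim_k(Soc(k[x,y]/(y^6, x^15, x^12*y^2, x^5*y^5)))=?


Socle = ann(m) = span of standard monomials u with x*u, y*u in I (staircase corners).
Minimal generators: x^15, x^12*y^2, x^5*y^5, y^6
Corners: x^4y^5, x^11y^4, x^14y
Socle dim=3


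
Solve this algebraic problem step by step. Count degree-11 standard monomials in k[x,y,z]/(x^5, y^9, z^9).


Need i<5, j<9, k<9 with i+j+k=11.
For each i, j ranges over max(0,11-i-8)..min(8,11-i):
  i=0: j in [3,8] -> 6
  i=1: j in [2,8] -> 7
  i=2: j in [1,8] -> 8
  i=3: j in [0,8] -> 9
  i=4: j in [0,7] -> 8
H(11) = 6+7+8+9+8 = 38


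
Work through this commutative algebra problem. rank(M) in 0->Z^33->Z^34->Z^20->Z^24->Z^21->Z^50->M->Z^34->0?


Alt sum=0:
(-1)^0*33 + (-1)^1*34 + (-1)^2*20 + (-1)^3*24 + (-1)^4*21 + (-1)^5*50 + (-1)^6*? + (-1)^7*34=0
rank(M)=68


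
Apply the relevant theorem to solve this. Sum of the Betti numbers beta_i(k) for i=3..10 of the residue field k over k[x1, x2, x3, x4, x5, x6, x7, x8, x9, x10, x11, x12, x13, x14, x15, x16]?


Koszul resolution: beta_i(k)=C(n,i), n=16
C(16,3)=560, C(16,4)=1820, C(16,5)=4368, C(16,6)=8008, C(16,7)=11440, C(16,8)=12870, C(16,9)=11440, C(16,10)=8008
Sum=58514


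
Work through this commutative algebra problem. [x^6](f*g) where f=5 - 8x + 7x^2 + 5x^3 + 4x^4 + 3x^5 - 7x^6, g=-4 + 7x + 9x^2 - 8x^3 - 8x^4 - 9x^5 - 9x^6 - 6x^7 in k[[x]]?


[x^6] = sum a_i*b_j, i+j=6
  5*-9=-45
  -8*-9=72
  7*-8=-56
  5*-8=-40
  4*9=36
  3*7=21
  -7*-4=28
Sum=16


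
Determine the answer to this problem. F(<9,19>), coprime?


gcd(9,19)=1 => F=ab-a-b=9*19-9-19=171-28=143


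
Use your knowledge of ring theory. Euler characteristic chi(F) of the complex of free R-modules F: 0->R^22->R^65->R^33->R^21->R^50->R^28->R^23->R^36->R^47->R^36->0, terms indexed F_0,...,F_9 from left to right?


chi = sum (-1)^i * rank:
(-1)^0*22=22
(-1)^1*65=-65
(-1)^2*33=33
(-1)^3*21=-21
(-1)^4*50=50
(-1)^5*28=-28
(-1)^6*23=23
(-1)^7*36=-36
(-1)^8*47=47
(-1)^9*36=-36
chi=-11


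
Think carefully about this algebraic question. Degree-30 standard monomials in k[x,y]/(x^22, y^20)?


k[x,y], I = (x^22, y^20), d = 30
Need i < 22 and d-i < 20.
Range: 11 <= i <= 21.
H(30) = 11


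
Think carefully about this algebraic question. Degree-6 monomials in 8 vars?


C(d+n-1,n-1)=C(13,7)=1716


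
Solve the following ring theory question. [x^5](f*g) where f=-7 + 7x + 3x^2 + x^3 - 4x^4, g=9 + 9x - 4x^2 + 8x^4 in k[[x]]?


[x^5] = sum a_i*b_j, i+j=5
  7*8=56
  1*-4=-4
  -4*9=-36
Sum=16


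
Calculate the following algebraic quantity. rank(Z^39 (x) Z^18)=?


rank(M(x)N) = rank(M)*rank(N)
39*18 = 702


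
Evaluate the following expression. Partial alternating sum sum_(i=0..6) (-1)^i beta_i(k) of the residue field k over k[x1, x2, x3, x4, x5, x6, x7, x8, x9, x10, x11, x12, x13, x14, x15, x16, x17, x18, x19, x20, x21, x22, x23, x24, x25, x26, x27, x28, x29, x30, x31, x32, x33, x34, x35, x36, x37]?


Koszul resolution: beta_i(k)=C(n,i), n=37
sum_(i=0..p) (-1)^i C(n,i) = (-1)^p C(n-1,p)
(-1)^6*C(36,6) = (-1)^6*1947792 = 1947792


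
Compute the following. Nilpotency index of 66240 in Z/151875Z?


66240^k mod 151875:
k=1: 66240
k=2: 68850
k=3: 121500
k=4: 0
First zero at k = 4


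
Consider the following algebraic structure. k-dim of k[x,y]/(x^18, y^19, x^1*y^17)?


k[x,y]/I, I = (x^18, y^19, x^1*y^17)
Rect: 18x19=342. Corner: (18-1)x(19-17)=34.
dim = 342-34 = 308


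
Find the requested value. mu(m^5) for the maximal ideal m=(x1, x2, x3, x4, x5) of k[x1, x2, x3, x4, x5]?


Graded Nakayama: mu(m^d) = dim_k (m^d/m^(d+1)) = #degree-5 monomials in 5 vars
C(n+d-1,d)=C(9,5)=126


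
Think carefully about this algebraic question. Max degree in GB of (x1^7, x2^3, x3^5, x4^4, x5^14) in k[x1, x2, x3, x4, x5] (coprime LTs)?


Pure powers, coprime LTs => already GB.
Degrees: 7, 3, 5, 4, 14
Max=14


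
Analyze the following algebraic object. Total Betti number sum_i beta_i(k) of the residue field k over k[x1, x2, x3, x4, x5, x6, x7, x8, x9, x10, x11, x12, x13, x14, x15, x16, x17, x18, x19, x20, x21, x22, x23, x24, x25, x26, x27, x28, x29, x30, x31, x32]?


Koszul resolution: beta_i(k)=C(n,i), n=32
sum_i C(32,i) = 2^32 = 4294967296


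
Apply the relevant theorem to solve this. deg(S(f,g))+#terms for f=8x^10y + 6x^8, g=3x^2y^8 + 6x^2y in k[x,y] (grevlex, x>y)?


LT(f)=8x^10y, LT(g)=3x^2y^8
lcm(LM)=x^10y^8
S(f,g) (scaled by 24 to clear denominators) = 3y^7*f - 8x^8*g = 18x^8y^7 - 48x^10y
2 terms, deg 15.
15+2=17


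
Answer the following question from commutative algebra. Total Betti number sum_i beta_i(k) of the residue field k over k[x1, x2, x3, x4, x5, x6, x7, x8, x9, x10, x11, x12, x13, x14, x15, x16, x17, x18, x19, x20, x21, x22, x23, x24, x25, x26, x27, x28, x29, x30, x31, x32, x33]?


Koszul resolution: beta_i(k)=C(n,i), n=33
sum_i C(33,i) = 2^33 = 8589934592


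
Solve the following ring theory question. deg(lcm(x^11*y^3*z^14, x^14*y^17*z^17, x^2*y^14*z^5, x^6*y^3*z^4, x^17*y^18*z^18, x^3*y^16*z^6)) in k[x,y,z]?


lcm = componentwise max:
x: max(11,14,2,6,17,3)=17
y: max(3,17,14,3,18,16)=18
z: max(14,17,5,4,18,6)=18
Total=17+18+18=53


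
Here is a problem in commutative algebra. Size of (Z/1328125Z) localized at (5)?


5-primary part: 1328125=5^7*17
Size=5^7=78125


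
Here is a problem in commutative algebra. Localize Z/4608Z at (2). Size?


2-primary part: 4608=2^9*9
Size=2^9=512


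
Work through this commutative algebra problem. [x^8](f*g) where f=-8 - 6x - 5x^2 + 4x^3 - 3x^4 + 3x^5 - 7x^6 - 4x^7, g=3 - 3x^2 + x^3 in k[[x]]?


[x^8] = sum a_i*b_j, i+j=8
  3*1=3
  -7*-3=21
Sum=24


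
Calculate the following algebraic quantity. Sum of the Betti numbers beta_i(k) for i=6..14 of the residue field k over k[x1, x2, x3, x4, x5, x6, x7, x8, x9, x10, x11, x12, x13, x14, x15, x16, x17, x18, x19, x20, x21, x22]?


Koszul resolution: beta_i(k)=C(n,i), n=22
C(22,6)=74613, C(22,7)=170544, C(22,8)=319770, C(22,9)=497420, C(22,10)=646646, C(22,11)=705432, C(22,12)=646646, C(22,13)=497420, C(22,14)=319770
Sum=3878261


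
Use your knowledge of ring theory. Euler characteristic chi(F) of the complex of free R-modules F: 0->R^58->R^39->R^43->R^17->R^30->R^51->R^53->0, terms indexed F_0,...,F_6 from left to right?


chi = sum (-1)^i * rank:
(-1)^0*58=58
(-1)^1*39=-39
(-1)^2*43=43
(-1)^3*17=-17
(-1)^4*30=30
(-1)^5*51=-51
(-1)^6*53=53
chi=77


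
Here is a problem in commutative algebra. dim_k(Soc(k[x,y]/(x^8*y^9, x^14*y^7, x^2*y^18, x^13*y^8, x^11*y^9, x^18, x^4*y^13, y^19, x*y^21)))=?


Socle = ann(m) = span of standard monomials u with x*u, y*u in I (staircase corners).
Redundant generators: x*y^21, x^11*y^9
Minimal generators: x^18, x^14*y^7, x^13*y^8, x^8*y^9, x^4*y^13, x^2*y^18, y^19
Corners: xy^18, x^3y^17, x^7y^12, x^12y^8, x^13y^7, x^17y^6
Socle dim=6


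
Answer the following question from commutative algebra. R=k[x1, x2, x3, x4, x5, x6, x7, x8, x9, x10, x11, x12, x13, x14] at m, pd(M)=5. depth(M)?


pd+depth=depth(R)=14
depth=14-5=9


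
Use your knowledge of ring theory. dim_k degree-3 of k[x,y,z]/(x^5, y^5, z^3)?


Need i<5, j<5, k<3 with i+j+k=3.
For each i, j ranges over max(0,3-i-2)..min(4,3-i):
  i=0: j in [1,3] -> 3
  i=1: j in [0,2] -> 3
  i=2: j in [0,1] -> 2
  i=3: j in [0,0] -> 1
H(3) = 3+3+2+1 = 9


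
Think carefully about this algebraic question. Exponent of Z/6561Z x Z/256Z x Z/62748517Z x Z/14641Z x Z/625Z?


Exponent = lcm of the cyclic orders; pairwise coprime => product.
3^8*2^8*13^7*11^4*5^4=6561*256*62748517*14641*625=964415601017874720000


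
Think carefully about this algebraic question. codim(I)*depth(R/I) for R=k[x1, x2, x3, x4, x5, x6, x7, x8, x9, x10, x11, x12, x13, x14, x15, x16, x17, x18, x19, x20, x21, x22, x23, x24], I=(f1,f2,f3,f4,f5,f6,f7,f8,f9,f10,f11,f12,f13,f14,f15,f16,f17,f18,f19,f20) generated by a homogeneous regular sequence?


codim=20, depth=dim(R/I)=24-20=4
Product=20*4=80
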